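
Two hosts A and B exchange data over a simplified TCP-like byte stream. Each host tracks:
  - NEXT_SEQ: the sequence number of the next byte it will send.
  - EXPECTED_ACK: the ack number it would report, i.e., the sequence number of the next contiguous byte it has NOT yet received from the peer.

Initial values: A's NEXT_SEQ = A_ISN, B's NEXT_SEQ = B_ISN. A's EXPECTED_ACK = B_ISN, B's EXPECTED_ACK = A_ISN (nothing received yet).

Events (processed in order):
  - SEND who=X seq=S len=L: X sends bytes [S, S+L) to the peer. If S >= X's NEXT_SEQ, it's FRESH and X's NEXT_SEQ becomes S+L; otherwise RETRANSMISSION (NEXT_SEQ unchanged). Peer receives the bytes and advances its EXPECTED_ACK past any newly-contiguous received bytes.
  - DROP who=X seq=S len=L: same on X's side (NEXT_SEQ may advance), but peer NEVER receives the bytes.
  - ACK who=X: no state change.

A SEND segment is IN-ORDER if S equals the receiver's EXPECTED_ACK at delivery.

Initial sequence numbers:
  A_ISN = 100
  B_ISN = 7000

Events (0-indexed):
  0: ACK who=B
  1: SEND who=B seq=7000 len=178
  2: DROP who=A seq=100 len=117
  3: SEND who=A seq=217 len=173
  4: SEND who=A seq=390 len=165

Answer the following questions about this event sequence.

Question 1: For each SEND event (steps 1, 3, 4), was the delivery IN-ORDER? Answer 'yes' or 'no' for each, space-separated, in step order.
Step 1: SEND seq=7000 -> in-order
Step 3: SEND seq=217 -> out-of-order
Step 4: SEND seq=390 -> out-of-order

Answer: yes no no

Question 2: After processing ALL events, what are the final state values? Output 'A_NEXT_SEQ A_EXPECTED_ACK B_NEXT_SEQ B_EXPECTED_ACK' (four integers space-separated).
Answer: 555 7178 7178 100

Derivation:
After event 0: A_seq=100 A_ack=7000 B_seq=7000 B_ack=100
After event 1: A_seq=100 A_ack=7178 B_seq=7178 B_ack=100
After event 2: A_seq=217 A_ack=7178 B_seq=7178 B_ack=100
After event 3: A_seq=390 A_ack=7178 B_seq=7178 B_ack=100
After event 4: A_seq=555 A_ack=7178 B_seq=7178 B_ack=100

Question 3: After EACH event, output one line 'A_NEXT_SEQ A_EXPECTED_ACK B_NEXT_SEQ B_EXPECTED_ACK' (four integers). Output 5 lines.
100 7000 7000 100
100 7178 7178 100
217 7178 7178 100
390 7178 7178 100
555 7178 7178 100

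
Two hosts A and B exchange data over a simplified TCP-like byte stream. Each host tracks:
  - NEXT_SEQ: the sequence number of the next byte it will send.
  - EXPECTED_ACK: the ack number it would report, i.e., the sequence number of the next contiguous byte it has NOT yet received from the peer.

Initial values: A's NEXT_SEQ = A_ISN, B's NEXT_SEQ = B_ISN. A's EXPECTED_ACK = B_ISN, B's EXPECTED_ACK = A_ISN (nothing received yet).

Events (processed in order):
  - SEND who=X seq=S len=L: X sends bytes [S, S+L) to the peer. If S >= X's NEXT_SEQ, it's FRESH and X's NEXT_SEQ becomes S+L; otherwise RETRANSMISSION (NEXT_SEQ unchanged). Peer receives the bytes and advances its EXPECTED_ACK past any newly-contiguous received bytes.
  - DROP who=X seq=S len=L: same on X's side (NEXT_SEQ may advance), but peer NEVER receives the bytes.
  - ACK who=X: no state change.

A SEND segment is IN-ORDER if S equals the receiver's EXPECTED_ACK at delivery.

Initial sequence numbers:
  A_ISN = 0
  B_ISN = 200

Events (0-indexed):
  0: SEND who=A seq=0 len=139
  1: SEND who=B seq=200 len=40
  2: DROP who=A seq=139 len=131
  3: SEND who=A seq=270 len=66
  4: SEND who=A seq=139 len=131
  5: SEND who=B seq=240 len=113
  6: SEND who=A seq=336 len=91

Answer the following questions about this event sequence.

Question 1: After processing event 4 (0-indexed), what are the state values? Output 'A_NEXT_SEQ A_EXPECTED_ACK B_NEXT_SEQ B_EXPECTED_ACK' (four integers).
After event 0: A_seq=139 A_ack=200 B_seq=200 B_ack=139
After event 1: A_seq=139 A_ack=240 B_seq=240 B_ack=139
After event 2: A_seq=270 A_ack=240 B_seq=240 B_ack=139
After event 3: A_seq=336 A_ack=240 B_seq=240 B_ack=139
After event 4: A_seq=336 A_ack=240 B_seq=240 B_ack=336

336 240 240 336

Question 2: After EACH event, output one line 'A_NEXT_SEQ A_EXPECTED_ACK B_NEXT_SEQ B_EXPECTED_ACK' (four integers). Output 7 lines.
139 200 200 139
139 240 240 139
270 240 240 139
336 240 240 139
336 240 240 336
336 353 353 336
427 353 353 427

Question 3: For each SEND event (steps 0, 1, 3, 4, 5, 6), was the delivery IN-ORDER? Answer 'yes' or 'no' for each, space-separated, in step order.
Step 0: SEND seq=0 -> in-order
Step 1: SEND seq=200 -> in-order
Step 3: SEND seq=270 -> out-of-order
Step 4: SEND seq=139 -> in-order
Step 5: SEND seq=240 -> in-order
Step 6: SEND seq=336 -> in-order

Answer: yes yes no yes yes yes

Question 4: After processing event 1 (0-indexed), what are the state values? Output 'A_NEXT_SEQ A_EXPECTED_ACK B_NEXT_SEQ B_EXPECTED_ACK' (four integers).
After event 0: A_seq=139 A_ack=200 B_seq=200 B_ack=139
After event 1: A_seq=139 A_ack=240 B_seq=240 B_ack=139

139 240 240 139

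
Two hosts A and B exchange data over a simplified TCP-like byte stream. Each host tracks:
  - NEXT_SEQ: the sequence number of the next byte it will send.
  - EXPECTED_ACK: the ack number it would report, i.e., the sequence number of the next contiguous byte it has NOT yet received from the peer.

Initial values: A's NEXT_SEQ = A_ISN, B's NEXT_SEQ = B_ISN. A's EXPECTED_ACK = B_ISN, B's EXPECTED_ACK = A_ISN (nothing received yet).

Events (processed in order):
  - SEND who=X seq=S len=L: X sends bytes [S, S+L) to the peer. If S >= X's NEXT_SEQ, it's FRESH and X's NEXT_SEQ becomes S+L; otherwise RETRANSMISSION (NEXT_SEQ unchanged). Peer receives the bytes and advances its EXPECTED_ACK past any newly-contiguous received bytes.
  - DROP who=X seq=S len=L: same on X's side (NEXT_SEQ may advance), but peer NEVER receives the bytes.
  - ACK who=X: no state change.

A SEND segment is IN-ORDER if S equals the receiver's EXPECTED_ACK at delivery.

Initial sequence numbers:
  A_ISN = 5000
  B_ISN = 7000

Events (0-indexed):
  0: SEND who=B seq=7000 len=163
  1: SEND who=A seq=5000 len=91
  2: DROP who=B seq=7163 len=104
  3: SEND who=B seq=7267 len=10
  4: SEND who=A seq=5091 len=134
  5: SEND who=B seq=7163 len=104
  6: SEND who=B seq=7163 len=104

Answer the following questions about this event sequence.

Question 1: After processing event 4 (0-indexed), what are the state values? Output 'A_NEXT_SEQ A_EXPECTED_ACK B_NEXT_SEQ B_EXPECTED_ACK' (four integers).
After event 0: A_seq=5000 A_ack=7163 B_seq=7163 B_ack=5000
After event 1: A_seq=5091 A_ack=7163 B_seq=7163 B_ack=5091
After event 2: A_seq=5091 A_ack=7163 B_seq=7267 B_ack=5091
After event 3: A_seq=5091 A_ack=7163 B_seq=7277 B_ack=5091
After event 4: A_seq=5225 A_ack=7163 B_seq=7277 B_ack=5225

5225 7163 7277 5225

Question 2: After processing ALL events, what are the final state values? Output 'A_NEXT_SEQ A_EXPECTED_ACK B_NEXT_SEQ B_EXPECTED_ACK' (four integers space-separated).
Answer: 5225 7277 7277 5225

Derivation:
After event 0: A_seq=5000 A_ack=7163 B_seq=7163 B_ack=5000
After event 1: A_seq=5091 A_ack=7163 B_seq=7163 B_ack=5091
After event 2: A_seq=5091 A_ack=7163 B_seq=7267 B_ack=5091
After event 3: A_seq=5091 A_ack=7163 B_seq=7277 B_ack=5091
After event 4: A_seq=5225 A_ack=7163 B_seq=7277 B_ack=5225
After event 5: A_seq=5225 A_ack=7277 B_seq=7277 B_ack=5225
After event 6: A_seq=5225 A_ack=7277 B_seq=7277 B_ack=5225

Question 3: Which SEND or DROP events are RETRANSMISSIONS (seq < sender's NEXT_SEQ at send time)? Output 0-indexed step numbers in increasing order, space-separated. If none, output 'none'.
Step 0: SEND seq=7000 -> fresh
Step 1: SEND seq=5000 -> fresh
Step 2: DROP seq=7163 -> fresh
Step 3: SEND seq=7267 -> fresh
Step 4: SEND seq=5091 -> fresh
Step 5: SEND seq=7163 -> retransmit
Step 6: SEND seq=7163 -> retransmit

Answer: 5 6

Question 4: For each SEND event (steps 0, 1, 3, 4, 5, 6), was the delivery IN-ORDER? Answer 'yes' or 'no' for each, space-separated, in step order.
Step 0: SEND seq=7000 -> in-order
Step 1: SEND seq=5000 -> in-order
Step 3: SEND seq=7267 -> out-of-order
Step 4: SEND seq=5091 -> in-order
Step 5: SEND seq=7163 -> in-order
Step 6: SEND seq=7163 -> out-of-order

Answer: yes yes no yes yes no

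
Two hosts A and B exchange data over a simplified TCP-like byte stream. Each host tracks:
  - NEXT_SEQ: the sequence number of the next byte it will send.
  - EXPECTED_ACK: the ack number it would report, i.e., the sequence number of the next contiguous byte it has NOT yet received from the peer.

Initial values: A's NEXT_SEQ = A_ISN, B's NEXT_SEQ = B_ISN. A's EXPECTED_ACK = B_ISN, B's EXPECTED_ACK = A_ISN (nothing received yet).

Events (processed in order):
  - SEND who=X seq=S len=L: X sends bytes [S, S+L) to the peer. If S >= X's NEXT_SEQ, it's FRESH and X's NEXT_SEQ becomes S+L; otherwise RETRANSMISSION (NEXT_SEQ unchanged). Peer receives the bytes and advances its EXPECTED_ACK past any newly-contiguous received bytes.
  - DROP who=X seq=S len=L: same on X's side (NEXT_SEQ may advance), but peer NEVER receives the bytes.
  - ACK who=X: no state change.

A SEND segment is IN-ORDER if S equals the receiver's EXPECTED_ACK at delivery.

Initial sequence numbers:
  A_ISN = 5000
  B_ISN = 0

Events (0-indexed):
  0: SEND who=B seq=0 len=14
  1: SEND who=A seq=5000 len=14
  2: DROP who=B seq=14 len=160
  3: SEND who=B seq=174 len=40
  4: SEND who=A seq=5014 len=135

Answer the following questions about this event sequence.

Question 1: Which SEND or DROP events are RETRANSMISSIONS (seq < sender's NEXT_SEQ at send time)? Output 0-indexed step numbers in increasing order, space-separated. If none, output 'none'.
Step 0: SEND seq=0 -> fresh
Step 1: SEND seq=5000 -> fresh
Step 2: DROP seq=14 -> fresh
Step 3: SEND seq=174 -> fresh
Step 4: SEND seq=5014 -> fresh

Answer: none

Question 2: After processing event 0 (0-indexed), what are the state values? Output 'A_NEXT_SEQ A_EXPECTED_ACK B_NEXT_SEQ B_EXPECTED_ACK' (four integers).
After event 0: A_seq=5000 A_ack=14 B_seq=14 B_ack=5000

5000 14 14 5000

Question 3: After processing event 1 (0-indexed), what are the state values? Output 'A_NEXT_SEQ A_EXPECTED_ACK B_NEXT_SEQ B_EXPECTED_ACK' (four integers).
After event 0: A_seq=5000 A_ack=14 B_seq=14 B_ack=5000
After event 1: A_seq=5014 A_ack=14 B_seq=14 B_ack=5014

5014 14 14 5014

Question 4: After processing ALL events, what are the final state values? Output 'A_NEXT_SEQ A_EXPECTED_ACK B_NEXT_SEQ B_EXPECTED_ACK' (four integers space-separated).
After event 0: A_seq=5000 A_ack=14 B_seq=14 B_ack=5000
After event 1: A_seq=5014 A_ack=14 B_seq=14 B_ack=5014
After event 2: A_seq=5014 A_ack=14 B_seq=174 B_ack=5014
After event 3: A_seq=5014 A_ack=14 B_seq=214 B_ack=5014
After event 4: A_seq=5149 A_ack=14 B_seq=214 B_ack=5149

Answer: 5149 14 214 5149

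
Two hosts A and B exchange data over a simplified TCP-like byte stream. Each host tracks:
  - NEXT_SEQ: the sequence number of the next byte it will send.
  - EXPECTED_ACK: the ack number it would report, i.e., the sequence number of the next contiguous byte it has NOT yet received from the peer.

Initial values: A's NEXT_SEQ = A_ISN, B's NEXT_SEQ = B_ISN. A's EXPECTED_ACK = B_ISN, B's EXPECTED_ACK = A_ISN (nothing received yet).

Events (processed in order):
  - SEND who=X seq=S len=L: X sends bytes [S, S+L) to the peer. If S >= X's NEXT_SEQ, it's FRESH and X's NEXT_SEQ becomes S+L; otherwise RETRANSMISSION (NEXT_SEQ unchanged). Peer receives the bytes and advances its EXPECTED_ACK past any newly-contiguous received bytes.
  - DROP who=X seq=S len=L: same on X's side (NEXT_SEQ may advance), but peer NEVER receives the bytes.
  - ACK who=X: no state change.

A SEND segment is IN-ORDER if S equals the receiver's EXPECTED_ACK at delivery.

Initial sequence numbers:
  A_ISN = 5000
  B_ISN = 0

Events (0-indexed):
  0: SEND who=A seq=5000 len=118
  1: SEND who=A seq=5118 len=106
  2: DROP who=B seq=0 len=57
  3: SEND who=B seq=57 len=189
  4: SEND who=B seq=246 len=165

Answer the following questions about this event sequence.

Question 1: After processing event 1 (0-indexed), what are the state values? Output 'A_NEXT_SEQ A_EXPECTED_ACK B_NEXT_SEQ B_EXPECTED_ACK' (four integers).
After event 0: A_seq=5118 A_ack=0 B_seq=0 B_ack=5118
After event 1: A_seq=5224 A_ack=0 B_seq=0 B_ack=5224

5224 0 0 5224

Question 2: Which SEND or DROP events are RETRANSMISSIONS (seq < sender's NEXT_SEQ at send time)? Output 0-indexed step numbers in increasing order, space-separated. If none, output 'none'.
Step 0: SEND seq=5000 -> fresh
Step 1: SEND seq=5118 -> fresh
Step 2: DROP seq=0 -> fresh
Step 3: SEND seq=57 -> fresh
Step 4: SEND seq=246 -> fresh

Answer: none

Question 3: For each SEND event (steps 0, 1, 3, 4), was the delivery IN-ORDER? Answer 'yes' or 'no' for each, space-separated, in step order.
Step 0: SEND seq=5000 -> in-order
Step 1: SEND seq=5118 -> in-order
Step 3: SEND seq=57 -> out-of-order
Step 4: SEND seq=246 -> out-of-order

Answer: yes yes no no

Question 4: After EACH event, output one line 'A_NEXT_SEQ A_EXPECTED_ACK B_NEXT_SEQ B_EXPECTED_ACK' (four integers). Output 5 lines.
5118 0 0 5118
5224 0 0 5224
5224 0 57 5224
5224 0 246 5224
5224 0 411 5224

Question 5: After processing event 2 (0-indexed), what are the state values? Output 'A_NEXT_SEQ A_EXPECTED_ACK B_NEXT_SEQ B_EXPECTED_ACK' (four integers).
After event 0: A_seq=5118 A_ack=0 B_seq=0 B_ack=5118
After event 1: A_seq=5224 A_ack=0 B_seq=0 B_ack=5224
After event 2: A_seq=5224 A_ack=0 B_seq=57 B_ack=5224

5224 0 57 5224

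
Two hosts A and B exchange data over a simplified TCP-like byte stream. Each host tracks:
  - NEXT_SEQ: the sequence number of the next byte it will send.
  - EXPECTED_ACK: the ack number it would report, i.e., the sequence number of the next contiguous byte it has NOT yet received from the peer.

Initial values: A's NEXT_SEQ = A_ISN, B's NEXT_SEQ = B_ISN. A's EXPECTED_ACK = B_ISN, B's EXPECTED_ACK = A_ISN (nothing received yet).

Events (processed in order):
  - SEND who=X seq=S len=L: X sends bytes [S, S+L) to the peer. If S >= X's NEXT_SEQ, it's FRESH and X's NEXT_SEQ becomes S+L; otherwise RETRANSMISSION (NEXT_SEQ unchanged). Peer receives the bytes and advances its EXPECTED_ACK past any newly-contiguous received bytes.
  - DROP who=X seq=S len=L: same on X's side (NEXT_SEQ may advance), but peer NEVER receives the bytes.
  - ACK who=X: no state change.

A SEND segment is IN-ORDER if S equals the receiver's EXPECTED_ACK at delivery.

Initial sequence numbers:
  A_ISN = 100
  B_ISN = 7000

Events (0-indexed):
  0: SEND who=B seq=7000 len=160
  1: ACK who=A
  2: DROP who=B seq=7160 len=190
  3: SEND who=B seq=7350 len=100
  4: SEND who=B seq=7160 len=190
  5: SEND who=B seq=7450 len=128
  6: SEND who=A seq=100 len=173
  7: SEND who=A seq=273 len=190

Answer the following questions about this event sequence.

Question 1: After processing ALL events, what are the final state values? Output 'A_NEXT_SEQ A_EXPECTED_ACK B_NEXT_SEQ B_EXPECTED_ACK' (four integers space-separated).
After event 0: A_seq=100 A_ack=7160 B_seq=7160 B_ack=100
After event 1: A_seq=100 A_ack=7160 B_seq=7160 B_ack=100
After event 2: A_seq=100 A_ack=7160 B_seq=7350 B_ack=100
After event 3: A_seq=100 A_ack=7160 B_seq=7450 B_ack=100
After event 4: A_seq=100 A_ack=7450 B_seq=7450 B_ack=100
After event 5: A_seq=100 A_ack=7578 B_seq=7578 B_ack=100
After event 6: A_seq=273 A_ack=7578 B_seq=7578 B_ack=273
After event 7: A_seq=463 A_ack=7578 B_seq=7578 B_ack=463

Answer: 463 7578 7578 463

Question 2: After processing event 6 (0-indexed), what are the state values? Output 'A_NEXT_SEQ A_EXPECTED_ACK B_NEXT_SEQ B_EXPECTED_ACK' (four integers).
After event 0: A_seq=100 A_ack=7160 B_seq=7160 B_ack=100
After event 1: A_seq=100 A_ack=7160 B_seq=7160 B_ack=100
After event 2: A_seq=100 A_ack=7160 B_seq=7350 B_ack=100
After event 3: A_seq=100 A_ack=7160 B_seq=7450 B_ack=100
After event 4: A_seq=100 A_ack=7450 B_seq=7450 B_ack=100
After event 5: A_seq=100 A_ack=7578 B_seq=7578 B_ack=100
After event 6: A_seq=273 A_ack=7578 B_seq=7578 B_ack=273

273 7578 7578 273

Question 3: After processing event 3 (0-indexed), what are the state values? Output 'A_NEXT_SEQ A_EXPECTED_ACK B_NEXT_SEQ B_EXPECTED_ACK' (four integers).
After event 0: A_seq=100 A_ack=7160 B_seq=7160 B_ack=100
After event 1: A_seq=100 A_ack=7160 B_seq=7160 B_ack=100
After event 2: A_seq=100 A_ack=7160 B_seq=7350 B_ack=100
After event 3: A_seq=100 A_ack=7160 B_seq=7450 B_ack=100

100 7160 7450 100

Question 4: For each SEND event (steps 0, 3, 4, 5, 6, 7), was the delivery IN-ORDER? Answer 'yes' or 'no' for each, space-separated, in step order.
Answer: yes no yes yes yes yes

Derivation:
Step 0: SEND seq=7000 -> in-order
Step 3: SEND seq=7350 -> out-of-order
Step 4: SEND seq=7160 -> in-order
Step 5: SEND seq=7450 -> in-order
Step 6: SEND seq=100 -> in-order
Step 7: SEND seq=273 -> in-order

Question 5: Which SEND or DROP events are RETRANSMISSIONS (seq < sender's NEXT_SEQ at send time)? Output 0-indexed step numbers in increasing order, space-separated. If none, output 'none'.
Answer: 4

Derivation:
Step 0: SEND seq=7000 -> fresh
Step 2: DROP seq=7160 -> fresh
Step 3: SEND seq=7350 -> fresh
Step 4: SEND seq=7160 -> retransmit
Step 5: SEND seq=7450 -> fresh
Step 6: SEND seq=100 -> fresh
Step 7: SEND seq=273 -> fresh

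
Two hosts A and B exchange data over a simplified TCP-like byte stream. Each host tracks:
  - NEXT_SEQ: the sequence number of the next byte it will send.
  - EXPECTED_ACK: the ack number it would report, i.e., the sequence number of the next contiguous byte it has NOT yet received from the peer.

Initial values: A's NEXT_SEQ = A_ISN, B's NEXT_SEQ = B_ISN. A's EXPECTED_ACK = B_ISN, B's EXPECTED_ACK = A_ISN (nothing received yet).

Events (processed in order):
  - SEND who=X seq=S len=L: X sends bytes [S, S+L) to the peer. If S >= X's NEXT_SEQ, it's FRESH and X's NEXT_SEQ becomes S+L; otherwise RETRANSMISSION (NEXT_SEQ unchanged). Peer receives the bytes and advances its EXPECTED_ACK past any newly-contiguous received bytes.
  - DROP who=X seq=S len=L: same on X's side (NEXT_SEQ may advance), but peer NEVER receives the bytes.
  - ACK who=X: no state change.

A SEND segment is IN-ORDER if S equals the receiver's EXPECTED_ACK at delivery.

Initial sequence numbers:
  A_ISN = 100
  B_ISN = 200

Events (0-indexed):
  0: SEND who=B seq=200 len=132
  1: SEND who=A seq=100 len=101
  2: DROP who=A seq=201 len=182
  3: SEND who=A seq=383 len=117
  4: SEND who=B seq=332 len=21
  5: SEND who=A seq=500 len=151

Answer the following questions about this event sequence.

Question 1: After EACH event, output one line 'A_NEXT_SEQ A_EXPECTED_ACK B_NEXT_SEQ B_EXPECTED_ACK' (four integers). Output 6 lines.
100 332 332 100
201 332 332 201
383 332 332 201
500 332 332 201
500 353 353 201
651 353 353 201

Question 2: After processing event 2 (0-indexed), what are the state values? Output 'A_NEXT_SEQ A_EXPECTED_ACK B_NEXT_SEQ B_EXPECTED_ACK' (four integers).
After event 0: A_seq=100 A_ack=332 B_seq=332 B_ack=100
After event 1: A_seq=201 A_ack=332 B_seq=332 B_ack=201
After event 2: A_seq=383 A_ack=332 B_seq=332 B_ack=201

383 332 332 201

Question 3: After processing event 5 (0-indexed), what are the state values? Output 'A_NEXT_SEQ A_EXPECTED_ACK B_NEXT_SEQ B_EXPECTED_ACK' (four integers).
After event 0: A_seq=100 A_ack=332 B_seq=332 B_ack=100
After event 1: A_seq=201 A_ack=332 B_seq=332 B_ack=201
After event 2: A_seq=383 A_ack=332 B_seq=332 B_ack=201
After event 3: A_seq=500 A_ack=332 B_seq=332 B_ack=201
After event 4: A_seq=500 A_ack=353 B_seq=353 B_ack=201
After event 5: A_seq=651 A_ack=353 B_seq=353 B_ack=201

651 353 353 201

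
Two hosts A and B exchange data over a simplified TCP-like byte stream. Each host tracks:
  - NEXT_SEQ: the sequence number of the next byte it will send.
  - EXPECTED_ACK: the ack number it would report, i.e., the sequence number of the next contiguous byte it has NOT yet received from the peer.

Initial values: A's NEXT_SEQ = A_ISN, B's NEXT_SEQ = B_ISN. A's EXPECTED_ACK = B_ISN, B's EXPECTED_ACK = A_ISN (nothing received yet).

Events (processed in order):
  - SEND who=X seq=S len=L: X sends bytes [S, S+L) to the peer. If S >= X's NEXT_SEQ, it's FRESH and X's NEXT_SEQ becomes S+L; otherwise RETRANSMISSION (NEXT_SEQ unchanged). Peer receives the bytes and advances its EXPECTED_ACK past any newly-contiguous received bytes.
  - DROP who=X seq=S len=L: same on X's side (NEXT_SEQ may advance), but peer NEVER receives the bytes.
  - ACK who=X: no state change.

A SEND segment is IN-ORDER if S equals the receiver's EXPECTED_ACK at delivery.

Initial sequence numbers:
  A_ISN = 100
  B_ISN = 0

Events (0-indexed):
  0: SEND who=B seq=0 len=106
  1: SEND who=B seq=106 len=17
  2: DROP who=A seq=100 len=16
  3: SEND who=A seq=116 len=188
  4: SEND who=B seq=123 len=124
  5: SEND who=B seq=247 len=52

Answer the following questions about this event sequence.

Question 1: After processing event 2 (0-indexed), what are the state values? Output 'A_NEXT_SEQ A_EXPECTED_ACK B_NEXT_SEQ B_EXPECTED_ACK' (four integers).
After event 0: A_seq=100 A_ack=106 B_seq=106 B_ack=100
After event 1: A_seq=100 A_ack=123 B_seq=123 B_ack=100
After event 2: A_seq=116 A_ack=123 B_seq=123 B_ack=100

116 123 123 100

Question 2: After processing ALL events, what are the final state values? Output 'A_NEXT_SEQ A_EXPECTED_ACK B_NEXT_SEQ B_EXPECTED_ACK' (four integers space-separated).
After event 0: A_seq=100 A_ack=106 B_seq=106 B_ack=100
After event 1: A_seq=100 A_ack=123 B_seq=123 B_ack=100
After event 2: A_seq=116 A_ack=123 B_seq=123 B_ack=100
After event 3: A_seq=304 A_ack=123 B_seq=123 B_ack=100
After event 4: A_seq=304 A_ack=247 B_seq=247 B_ack=100
After event 5: A_seq=304 A_ack=299 B_seq=299 B_ack=100

Answer: 304 299 299 100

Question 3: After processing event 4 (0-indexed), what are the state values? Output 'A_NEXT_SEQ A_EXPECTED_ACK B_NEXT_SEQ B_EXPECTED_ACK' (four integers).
After event 0: A_seq=100 A_ack=106 B_seq=106 B_ack=100
After event 1: A_seq=100 A_ack=123 B_seq=123 B_ack=100
After event 2: A_seq=116 A_ack=123 B_seq=123 B_ack=100
After event 3: A_seq=304 A_ack=123 B_seq=123 B_ack=100
After event 4: A_seq=304 A_ack=247 B_seq=247 B_ack=100

304 247 247 100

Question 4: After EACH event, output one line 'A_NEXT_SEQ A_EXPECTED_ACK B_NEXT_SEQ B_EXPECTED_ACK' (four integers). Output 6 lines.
100 106 106 100
100 123 123 100
116 123 123 100
304 123 123 100
304 247 247 100
304 299 299 100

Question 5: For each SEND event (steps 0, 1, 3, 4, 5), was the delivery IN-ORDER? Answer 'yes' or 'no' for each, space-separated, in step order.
Answer: yes yes no yes yes

Derivation:
Step 0: SEND seq=0 -> in-order
Step 1: SEND seq=106 -> in-order
Step 3: SEND seq=116 -> out-of-order
Step 4: SEND seq=123 -> in-order
Step 5: SEND seq=247 -> in-order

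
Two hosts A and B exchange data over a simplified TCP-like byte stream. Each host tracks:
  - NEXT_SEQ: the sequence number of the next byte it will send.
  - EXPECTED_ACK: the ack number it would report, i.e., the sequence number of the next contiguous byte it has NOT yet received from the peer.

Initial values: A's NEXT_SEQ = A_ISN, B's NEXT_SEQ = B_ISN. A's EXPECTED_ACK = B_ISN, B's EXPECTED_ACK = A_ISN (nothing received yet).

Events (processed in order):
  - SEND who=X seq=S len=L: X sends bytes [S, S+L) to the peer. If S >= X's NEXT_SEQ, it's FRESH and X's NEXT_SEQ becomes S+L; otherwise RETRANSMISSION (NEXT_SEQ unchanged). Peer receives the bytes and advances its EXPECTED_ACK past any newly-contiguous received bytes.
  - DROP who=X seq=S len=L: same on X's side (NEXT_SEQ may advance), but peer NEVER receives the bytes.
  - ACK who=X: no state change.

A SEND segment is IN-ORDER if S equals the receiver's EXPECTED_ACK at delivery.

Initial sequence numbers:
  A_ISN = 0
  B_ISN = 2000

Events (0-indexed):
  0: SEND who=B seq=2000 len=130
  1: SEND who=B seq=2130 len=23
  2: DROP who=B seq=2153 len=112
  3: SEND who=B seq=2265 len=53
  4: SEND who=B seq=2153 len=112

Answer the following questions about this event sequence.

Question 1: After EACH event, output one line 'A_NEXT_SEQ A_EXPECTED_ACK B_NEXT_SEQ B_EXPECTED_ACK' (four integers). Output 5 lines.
0 2130 2130 0
0 2153 2153 0
0 2153 2265 0
0 2153 2318 0
0 2318 2318 0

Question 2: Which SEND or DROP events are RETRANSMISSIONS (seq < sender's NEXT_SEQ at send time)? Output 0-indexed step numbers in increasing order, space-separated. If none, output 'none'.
Answer: 4

Derivation:
Step 0: SEND seq=2000 -> fresh
Step 1: SEND seq=2130 -> fresh
Step 2: DROP seq=2153 -> fresh
Step 3: SEND seq=2265 -> fresh
Step 4: SEND seq=2153 -> retransmit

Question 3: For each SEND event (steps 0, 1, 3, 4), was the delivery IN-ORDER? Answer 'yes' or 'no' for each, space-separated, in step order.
Step 0: SEND seq=2000 -> in-order
Step 1: SEND seq=2130 -> in-order
Step 3: SEND seq=2265 -> out-of-order
Step 4: SEND seq=2153 -> in-order

Answer: yes yes no yes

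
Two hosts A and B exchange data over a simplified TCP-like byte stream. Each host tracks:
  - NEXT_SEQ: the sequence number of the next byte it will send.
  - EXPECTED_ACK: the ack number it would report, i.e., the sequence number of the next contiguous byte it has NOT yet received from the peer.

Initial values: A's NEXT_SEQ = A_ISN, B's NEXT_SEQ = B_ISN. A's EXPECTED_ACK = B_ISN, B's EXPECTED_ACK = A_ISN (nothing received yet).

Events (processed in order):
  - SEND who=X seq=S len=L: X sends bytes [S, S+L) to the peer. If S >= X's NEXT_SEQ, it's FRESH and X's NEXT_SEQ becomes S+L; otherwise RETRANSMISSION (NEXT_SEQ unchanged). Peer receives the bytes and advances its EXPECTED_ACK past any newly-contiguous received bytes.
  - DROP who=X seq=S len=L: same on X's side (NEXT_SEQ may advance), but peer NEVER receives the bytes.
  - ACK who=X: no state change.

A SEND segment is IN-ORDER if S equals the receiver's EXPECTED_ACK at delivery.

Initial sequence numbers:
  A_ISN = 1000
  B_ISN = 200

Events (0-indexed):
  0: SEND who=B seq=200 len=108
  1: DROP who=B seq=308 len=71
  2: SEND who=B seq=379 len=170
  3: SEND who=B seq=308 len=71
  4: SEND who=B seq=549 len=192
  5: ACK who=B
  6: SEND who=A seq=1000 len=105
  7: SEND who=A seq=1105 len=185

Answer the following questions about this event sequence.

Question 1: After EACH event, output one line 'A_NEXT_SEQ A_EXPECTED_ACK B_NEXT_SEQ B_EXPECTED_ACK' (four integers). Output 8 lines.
1000 308 308 1000
1000 308 379 1000
1000 308 549 1000
1000 549 549 1000
1000 741 741 1000
1000 741 741 1000
1105 741 741 1105
1290 741 741 1290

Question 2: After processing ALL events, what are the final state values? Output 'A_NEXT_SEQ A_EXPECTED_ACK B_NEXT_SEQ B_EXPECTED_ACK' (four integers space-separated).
Answer: 1290 741 741 1290

Derivation:
After event 0: A_seq=1000 A_ack=308 B_seq=308 B_ack=1000
After event 1: A_seq=1000 A_ack=308 B_seq=379 B_ack=1000
After event 2: A_seq=1000 A_ack=308 B_seq=549 B_ack=1000
After event 3: A_seq=1000 A_ack=549 B_seq=549 B_ack=1000
After event 4: A_seq=1000 A_ack=741 B_seq=741 B_ack=1000
After event 5: A_seq=1000 A_ack=741 B_seq=741 B_ack=1000
After event 6: A_seq=1105 A_ack=741 B_seq=741 B_ack=1105
After event 7: A_seq=1290 A_ack=741 B_seq=741 B_ack=1290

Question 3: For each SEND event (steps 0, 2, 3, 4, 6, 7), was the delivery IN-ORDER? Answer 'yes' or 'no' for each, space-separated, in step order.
Step 0: SEND seq=200 -> in-order
Step 2: SEND seq=379 -> out-of-order
Step 3: SEND seq=308 -> in-order
Step 4: SEND seq=549 -> in-order
Step 6: SEND seq=1000 -> in-order
Step 7: SEND seq=1105 -> in-order

Answer: yes no yes yes yes yes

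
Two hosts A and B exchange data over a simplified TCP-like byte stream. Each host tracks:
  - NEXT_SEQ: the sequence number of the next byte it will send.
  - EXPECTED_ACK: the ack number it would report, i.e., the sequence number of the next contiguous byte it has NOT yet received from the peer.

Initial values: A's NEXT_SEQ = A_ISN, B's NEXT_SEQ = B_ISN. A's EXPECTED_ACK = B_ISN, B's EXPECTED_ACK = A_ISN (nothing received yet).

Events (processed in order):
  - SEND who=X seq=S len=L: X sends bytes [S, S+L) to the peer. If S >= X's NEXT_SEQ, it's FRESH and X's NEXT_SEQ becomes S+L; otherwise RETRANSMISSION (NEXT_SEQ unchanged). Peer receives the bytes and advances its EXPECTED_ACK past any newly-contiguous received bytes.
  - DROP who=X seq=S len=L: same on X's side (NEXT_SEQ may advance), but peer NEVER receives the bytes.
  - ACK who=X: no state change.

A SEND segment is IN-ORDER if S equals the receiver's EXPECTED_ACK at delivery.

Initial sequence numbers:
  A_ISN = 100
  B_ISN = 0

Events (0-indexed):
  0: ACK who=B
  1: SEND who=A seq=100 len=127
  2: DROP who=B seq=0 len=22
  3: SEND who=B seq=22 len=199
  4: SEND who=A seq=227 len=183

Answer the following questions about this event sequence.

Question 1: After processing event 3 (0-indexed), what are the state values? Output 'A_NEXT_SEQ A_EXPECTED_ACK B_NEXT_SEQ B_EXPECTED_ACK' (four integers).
After event 0: A_seq=100 A_ack=0 B_seq=0 B_ack=100
After event 1: A_seq=227 A_ack=0 B_seq=0 B_ack=227
After event 2: A_seq=227 A_ack=0 B_seq=22 B_ack=227
After event 3: A_seq=227 A_ack=0 B_seq=221 B_ack=227

227 0 221 227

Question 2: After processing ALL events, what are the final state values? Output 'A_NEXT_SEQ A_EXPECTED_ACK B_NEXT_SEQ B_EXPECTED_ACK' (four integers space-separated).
Answer: 410 0 221 410

Derivation:
After event 0: A_seq=100 A_ack=0 B_seq=0 B_ack=100
After event 1: A_seq=227 A_ack=0 B_seq=0 B_ack=227
After event 2: A_seq=227 A_ack=0 B_seq=22 B_ack=227
After event 3: A_seq=227 A_ack=0 B_seq=221 B_ack=227
After event 4: A_seq=410 A_ack=0 B_seq=221 B_ack=410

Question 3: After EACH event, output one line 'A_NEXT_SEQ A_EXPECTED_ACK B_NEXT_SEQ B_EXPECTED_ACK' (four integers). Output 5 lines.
100 0 0 100
227 0 0 227
227 0 22 227
227 0 221 227
410 0 221 410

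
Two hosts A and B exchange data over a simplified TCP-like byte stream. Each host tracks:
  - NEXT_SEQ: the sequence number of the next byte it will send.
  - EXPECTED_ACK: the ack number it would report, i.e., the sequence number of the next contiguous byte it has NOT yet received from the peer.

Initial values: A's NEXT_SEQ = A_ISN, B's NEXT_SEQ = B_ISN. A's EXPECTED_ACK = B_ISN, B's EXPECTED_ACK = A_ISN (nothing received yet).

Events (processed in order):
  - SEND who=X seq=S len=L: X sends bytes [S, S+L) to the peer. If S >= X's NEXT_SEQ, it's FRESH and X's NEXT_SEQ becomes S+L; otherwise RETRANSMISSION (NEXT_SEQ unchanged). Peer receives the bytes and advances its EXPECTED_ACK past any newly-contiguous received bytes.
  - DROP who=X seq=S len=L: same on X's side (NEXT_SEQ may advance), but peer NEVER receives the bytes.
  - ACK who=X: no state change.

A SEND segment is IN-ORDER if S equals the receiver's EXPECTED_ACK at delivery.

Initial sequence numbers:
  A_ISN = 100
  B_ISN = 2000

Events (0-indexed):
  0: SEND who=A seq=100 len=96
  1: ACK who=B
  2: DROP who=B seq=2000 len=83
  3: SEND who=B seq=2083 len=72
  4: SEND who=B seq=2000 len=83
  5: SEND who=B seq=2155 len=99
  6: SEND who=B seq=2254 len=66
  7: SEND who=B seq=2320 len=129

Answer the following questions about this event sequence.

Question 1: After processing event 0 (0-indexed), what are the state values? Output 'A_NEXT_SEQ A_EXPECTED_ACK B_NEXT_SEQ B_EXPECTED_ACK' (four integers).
After event 0: A_seq=196 A_ack=2000 B_seq=2000 B_ack=196

196 2000 2000 196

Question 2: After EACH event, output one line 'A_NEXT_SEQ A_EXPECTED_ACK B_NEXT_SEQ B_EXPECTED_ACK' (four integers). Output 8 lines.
196 2000 2000 196
196 2000 2000 196
196 2000 2083 196
196 2000 2155 196
196 2155 2155 196
196 2254 2254 196
196 2320 2320 196
196 2449 2449 196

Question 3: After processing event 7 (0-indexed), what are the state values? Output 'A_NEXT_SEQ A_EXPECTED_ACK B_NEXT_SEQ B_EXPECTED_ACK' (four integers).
After event 0: A_seq=196 A_ack=2000 B_seq=2000 B_ack=196
After event 1: A_seq=196 A_ack=2000 B_seq=2000 B_ack=196
After event 2: A_seq=196 A_ack=2000 B_seq=2083 B_ack=196
After event 3: A_seq=196 A_ack=2000 B_seq=2155 B_ack=196
After event 4: A_seq=196 A_ack=2155 B_seq=2155 B_ack=196
After event 5: A_seq=196 A_ack=2254 B_seq=2254 B_ack=196
After event 6: A_seq=196 A_ack=2320 B_seq=2320 B_ack=196
After event 7: A_seq=196 A_ack=2449 B_seq=2449 B_ack=196

196 2449 2449 196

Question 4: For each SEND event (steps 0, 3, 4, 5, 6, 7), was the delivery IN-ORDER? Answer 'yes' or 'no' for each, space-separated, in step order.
Step 0: SEND seq=100 -> in-order
Step 3: SEND seq=2083 -> out-of-order
Step 4: SEND seq=2000 -> in-order
Step 5: SEND seq=2155 -> in-order
Step 6: SEND seq=2254 -> in-order
Step 7: SEND seq=2320 -> in-order

Answer: yes no yes yes yes yes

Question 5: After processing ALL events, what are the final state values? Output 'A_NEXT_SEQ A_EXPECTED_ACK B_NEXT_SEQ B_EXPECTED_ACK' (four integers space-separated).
Answer: 196 2449 2449 196

Derivation:
After event 0: A_seq=196 A_ack=2000 B_seq=2000 B_ack=196
After event 1: A_seq=196 A_ack=2000 B_seq=2000 B_ack=196
After event 2: A_seq=196 A_ack=2000 B_seq=2083 B_ack=196
After event 3: A_seq=196 A_ack=2000 B_seq=2155 B_ack=196
After event 4: A_seq=196 A_ack=2155 B_seq=2155 B_ack=196
After event 5: A_seq=196 A_ack=2254 B_seq=2254 B_ack=196
After event 6: A_seq=196 A_ack=2320 B_seq=2320 B_ack=196
After event 7: A_seq=196 A_ack=2449 B_seq=2449 B_ack=196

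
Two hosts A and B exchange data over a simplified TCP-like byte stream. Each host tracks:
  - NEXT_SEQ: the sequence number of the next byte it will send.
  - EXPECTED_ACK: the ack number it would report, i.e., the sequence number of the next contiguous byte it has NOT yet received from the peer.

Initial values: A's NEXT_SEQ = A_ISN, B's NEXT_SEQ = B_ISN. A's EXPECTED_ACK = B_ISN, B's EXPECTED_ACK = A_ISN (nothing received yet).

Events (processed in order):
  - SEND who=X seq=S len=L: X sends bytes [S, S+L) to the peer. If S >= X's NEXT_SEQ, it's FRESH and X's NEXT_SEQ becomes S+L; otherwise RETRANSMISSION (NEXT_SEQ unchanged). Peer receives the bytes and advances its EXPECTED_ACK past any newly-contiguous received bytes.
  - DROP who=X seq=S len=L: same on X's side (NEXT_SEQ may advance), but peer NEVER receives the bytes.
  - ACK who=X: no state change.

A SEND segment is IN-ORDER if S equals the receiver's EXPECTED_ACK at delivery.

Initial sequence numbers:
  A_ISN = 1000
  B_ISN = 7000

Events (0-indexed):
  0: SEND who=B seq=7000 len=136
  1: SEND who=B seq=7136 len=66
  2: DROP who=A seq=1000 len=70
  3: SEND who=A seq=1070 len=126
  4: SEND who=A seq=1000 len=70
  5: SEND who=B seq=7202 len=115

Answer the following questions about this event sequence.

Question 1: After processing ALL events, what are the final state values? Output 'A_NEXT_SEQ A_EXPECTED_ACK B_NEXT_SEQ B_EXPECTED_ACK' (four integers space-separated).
Answer: 1196 7317 7317 1196

Derivation:
After event 0: A_seq=1000 A_ack=7136 B_seq=7136 B_ack=1000
After event 1: A_seq=1000 A_ack=7202 B_seq=7202 B_ack=1000
After event 2: A_seq=1070 A_ack=7202 B_seq=7202 B_ack=1000
After event 3: A_seq=1196 A_ack=7202 B_seq=7202 B_ack=1000
After event 4: A_seq=1196 A_ack=7202 B_seq=7202 B_ack=1196
After event 5: A_seq=1196 A_ack=7317 B_seq=7317 B_ack=1196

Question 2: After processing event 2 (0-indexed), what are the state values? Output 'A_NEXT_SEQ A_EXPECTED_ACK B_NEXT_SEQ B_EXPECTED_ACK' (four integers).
After event 0: A_seq=1000 A_ack=7136 B_seq=7136 B_ack=1000
After event 1: A_seq=1000 A_ack=7202 B_seq=7202 B_ack=1000
After event 2: A_seq=1070 A_ack=7202 B_seq=7202 B_ack=1000

1070 7202 7202 1000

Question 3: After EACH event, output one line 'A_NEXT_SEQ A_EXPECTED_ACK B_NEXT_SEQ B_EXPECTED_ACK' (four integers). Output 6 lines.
1000 7136 7136 1000
1000 7202 7202 1000
1070 7202 7202 1000
1196 7202 7202 1000
1196 7202 7202 1196
1196 7317 7317 1196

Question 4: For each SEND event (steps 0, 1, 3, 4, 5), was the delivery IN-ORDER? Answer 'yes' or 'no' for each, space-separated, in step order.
Step 0: SEND seq=7000 -> in-order
Step 1: SEND seq=7136 -> in-order
Step 3: SEND seq=1070 -> out-of-order
Step 4: SEND seq=1000 -> in-order
Step 5: SEND seq=7202 -> in-order

Answer: yes yes no yes yes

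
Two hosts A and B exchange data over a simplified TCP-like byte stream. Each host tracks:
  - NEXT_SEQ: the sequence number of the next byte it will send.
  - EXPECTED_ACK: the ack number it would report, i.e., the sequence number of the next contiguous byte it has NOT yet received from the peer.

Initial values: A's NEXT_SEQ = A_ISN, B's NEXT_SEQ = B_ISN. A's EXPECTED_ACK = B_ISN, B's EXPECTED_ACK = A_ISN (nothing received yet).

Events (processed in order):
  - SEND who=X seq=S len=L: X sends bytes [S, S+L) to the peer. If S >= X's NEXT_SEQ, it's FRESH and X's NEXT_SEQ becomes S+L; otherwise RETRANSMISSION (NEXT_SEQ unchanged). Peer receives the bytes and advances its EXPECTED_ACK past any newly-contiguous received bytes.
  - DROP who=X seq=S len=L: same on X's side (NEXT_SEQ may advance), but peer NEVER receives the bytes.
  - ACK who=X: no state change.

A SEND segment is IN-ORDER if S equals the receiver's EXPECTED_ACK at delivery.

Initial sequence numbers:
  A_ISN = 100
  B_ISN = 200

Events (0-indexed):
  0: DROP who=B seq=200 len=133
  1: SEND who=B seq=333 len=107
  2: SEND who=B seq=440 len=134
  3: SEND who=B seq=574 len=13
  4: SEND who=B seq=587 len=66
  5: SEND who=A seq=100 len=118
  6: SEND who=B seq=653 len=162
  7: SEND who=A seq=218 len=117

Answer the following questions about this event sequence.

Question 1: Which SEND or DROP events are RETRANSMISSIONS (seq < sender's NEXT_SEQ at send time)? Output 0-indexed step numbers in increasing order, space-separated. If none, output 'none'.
Step 0: DROP seq=200 -> fresh
Step 1: SEND seq=333 -> fresh
Step 2: SEND seq=440 -> fresh
Step 3: SEND seq=574 -> fresh
Step 4: SEND seq=587 -> fresh
Step 5: SEND seq=100 -> fresh
Step 6: SEND seq=653 -> fresh
Step 7: SEND seq=218 -> fresh

Answer: none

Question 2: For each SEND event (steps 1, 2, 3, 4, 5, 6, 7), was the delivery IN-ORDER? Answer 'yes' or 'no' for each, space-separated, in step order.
Step 1: SEND seq=333 -> out-of-order
Step 2: SEND seq=440 -> out-of-order
Step 3: SEND seq=574 -> out-of-order
Step 4: SEND seq=587 -> out-of-order
Step 5: SEND seq=100 -> in-order
Step 6: SEND seq=653 -> out-of-order
Step 7: SEND seq=218 -> in-order

Answer: no no no no yes no yes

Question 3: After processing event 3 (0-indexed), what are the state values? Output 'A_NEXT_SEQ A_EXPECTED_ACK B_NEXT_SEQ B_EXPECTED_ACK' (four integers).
After event 0: A_seq=100 A_ack=200 B_seq=333 B_ack=100
After event 1: A_seq=100 A_ack=200 B_seq=440 B_ack=100
After event 2: A_seq=100 A_ack=200 B_seq=574 B_ack=100
After event 3: A_seq=100 A_ack=200 B_seq=587 B_ack=100

100 200 587 100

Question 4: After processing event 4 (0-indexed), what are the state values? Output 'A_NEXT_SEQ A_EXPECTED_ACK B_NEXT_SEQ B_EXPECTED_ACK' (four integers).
After event 0: A_seq=100 A_ack=200 B_seq=333 B_ack=100
After event 1: A_seq=100 A_ack=200 B_seq=440 B_ack=100
After event 2: A_seq=100 A_ack=200 B_seq=574 B_ack=100
After event 3: A_seq=100 A_ack=200 B_seq=587 B_ack=100
After event 4: A_seq=100 A_ack=200 B_seq=653 B_ack=100

100 200 653 100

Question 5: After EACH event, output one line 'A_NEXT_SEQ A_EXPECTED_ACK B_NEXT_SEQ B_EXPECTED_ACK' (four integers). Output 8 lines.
100 200 333 100
100 200 440 100
100 200 574 100
100 200 587 100
100 200 653 100
218 200 653 218
218 200 815 218
335 200 815 335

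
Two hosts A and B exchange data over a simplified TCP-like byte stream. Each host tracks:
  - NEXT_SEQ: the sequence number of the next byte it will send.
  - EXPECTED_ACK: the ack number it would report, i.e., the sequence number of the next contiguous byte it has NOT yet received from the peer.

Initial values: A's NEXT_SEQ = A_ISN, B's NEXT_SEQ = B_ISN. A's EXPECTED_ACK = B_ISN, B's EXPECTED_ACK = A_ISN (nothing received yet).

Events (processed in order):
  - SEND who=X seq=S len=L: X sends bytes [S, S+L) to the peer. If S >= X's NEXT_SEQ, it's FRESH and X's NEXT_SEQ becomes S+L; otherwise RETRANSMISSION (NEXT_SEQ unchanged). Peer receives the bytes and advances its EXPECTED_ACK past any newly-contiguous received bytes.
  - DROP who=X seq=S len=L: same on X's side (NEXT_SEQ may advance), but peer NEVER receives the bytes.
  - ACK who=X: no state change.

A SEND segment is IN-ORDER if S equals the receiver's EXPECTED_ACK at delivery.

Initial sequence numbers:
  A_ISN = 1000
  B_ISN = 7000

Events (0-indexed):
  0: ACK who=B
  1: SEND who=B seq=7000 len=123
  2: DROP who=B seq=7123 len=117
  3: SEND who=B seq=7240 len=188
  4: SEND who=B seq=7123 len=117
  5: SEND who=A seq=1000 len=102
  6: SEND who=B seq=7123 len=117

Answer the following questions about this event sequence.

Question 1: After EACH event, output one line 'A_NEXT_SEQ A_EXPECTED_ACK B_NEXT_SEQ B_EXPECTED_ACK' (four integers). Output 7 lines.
1000 7000 7000 1000
1000 7123 7123 1000
1000 7123 7240 1000
1000 7123 7428 1000
1000 7428 7428 1000
1102 7428 7428 1102
1102 7428 7428 1102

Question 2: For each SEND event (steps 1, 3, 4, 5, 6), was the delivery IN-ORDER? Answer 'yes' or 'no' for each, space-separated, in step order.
Step 1: SEND seq=7000 -> in-order
Step 3: SEND seq=7240 -> out-of-order
Step 4: SEND seq=7123 -> in-order
Step 5: SEND seq=1000 -> in-order
Step 6: SEND seq=7123 -> out-of-order

Answer: yes no yes yes no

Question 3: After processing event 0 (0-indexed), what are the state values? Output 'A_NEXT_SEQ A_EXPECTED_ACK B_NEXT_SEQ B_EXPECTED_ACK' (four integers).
After event 0: A_seq=1000 A_ack=7000 B_seq=7000 B_ack=1000

1000 7000 7000 1000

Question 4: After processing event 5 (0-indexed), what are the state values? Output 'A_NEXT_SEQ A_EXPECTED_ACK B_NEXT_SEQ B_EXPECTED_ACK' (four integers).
After event 0: A_seq=1000 A_ack=7000 B_seq=7000 B_ack=1000
After event 1: A_seq=1000 A_ack=7123 B_seq=7123 B_ack=1000
After event 2: A_seq=1000 A_ack=7123 B_seq=7240 B_ack=1000
After event 3: A_seq=1000 A_ack=7123 B_seq=7428 B_ack=1000
After event 4: A_seq=1000 A_ack=7428 B_seq=7428 B_ack=1000
After event 5: A_seq=1102 A_ack=7428 B_seq=7428 B_ack=1102

1102 7428 7428 1102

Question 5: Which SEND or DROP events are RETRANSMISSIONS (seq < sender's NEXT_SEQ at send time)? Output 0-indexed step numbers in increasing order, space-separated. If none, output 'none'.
Answer: 4 6

Derivation:
Step 1: SEND seq=7000 -> fresh
Step 2: DROP seq=7123 -> fresh
Step 3: SEND seq=7240 -> fresh
Step 4: SEND seq=7123 -> retransmit
Step 5: SEND seq=1000 -> fresh
Step 6: SEND seq=7123 -> retransmit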